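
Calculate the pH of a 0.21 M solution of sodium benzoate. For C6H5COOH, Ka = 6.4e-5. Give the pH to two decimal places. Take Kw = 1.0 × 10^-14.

pH = 8.76

C6H5COO- is the conjugate base of the weak acid C6H5COOH.
Kb = Kw/Ka = 1.0×10^-14 / 6.4 × 10^-5 = 1.56 × 10^-10
Kb = [OH-]²/(0.21 − [OH-]) = 1.56 × 10^-10
Neglecting [OH-] in the denominator: [OH-] = √(1.56 × 10^-10 × 0.21) = 5.72 × 10^-6 M
([OH-]/C₀ = 0.0027% < 5%, so the approximation holds.)
pOH = −log(5.72 × 10^-6) = 5.24; pH = 14.00 − 5.24 = 8.76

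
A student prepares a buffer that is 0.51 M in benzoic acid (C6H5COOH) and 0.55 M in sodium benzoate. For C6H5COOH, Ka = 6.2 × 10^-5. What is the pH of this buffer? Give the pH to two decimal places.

pH = 4.24

pKa = −log(6.2 × 10^-5) = 4.208
Using pH = pKa + log([base]/[acid]) with [base]/[acid] = 0.55/0.51:
pH = 4.208 + (+0.033) = 4.24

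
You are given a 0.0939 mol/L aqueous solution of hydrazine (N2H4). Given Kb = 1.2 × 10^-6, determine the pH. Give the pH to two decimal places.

N2H4 + H2O ⇌ N2H5+ + OH-
Kb = x²/(0.0939 − x) = 1.2 × 10^-6
Assume x ≪ 0.0939: x ≈ √(1.2 × 10^-6 × 0.0939) = 3.36 × 10^-4 M
pOH = 3.47, so pH = 14.00 − pOH = 10.53

pH = 10.53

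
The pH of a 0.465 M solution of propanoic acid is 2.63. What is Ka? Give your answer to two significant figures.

[H+] = 10^(-2.63) = 2.34 × 10^-3 M
At equilibrium [HA] = 0.465 − 2.34 × 10^-3 = 4.63 × 10^-1 M
Ka = [H+][A-]/[HA] = (2.34 × 10^-3)² / 4.63 × 10^-1 = 1.2 × 10^-5

Ka = 1.2 × 10^-5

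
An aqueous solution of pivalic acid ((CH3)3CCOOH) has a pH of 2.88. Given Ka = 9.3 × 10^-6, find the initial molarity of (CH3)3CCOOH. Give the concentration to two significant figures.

[H+] = 10^(-2.88) = 1.32 × 10^-3 M = x
Ka = x²/(C₀ − x) ⇒ C₀ = x + x²/Ka
C₀ = 1.32 × 10^-3 + (1.32 × 10^-3)²/(9.3 × 10^-6) = 1.89 × 10^-1 M

C₀ = 1.9 × 10^-1 M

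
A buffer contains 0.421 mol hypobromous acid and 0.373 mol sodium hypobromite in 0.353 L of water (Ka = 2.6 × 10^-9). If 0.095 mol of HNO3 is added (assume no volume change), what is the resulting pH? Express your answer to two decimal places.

pH = 8.32

After neutralization: n(HOBr) = 0.516 mol, n(OBr-) = 0.278 mol.
pKa = −log(2.6 × 10^-9) = 8.585
pH = pKa + log([A⁻]/[HA]) = 8.585 + log(0.278/0.516) = 8.585 -0.269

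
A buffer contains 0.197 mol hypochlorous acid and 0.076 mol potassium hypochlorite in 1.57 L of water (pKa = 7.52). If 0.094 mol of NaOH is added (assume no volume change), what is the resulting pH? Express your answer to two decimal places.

pH = 7.74

OH- converts HOCl to OCl-: HOCl → 0.103 mol, OCl- → 0.17 mol.
pH = pKa + log([A⁻]/[HA]) = 7.52 + log(0.17/0.103) = 7.52 +0.218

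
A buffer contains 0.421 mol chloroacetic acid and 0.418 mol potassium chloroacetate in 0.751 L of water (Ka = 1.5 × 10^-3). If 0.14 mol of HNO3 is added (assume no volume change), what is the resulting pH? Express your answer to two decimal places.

pH = 2.52

Added H+ converts ClCH2COO- to ClCH2COOH: ClCH2COOH → 0.561 mol, ClCH2COO- → 0.278 mol.
pKa = −log(1.5 × 10^-3) = 2.824
pH = pKa + log(n_ClCH2COO-/n_ClCH2COOH) = 2.824 + log(0.278/0.561) = 2.824 + (-0.305)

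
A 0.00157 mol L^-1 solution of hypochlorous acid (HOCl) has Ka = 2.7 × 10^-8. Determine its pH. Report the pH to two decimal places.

pH = 5.19

HOCl ⇌ OCl- + H+
Let x = [H+] at equilibrium. Ka = x²/(0.00157 − x).
Neglecting x in the denominator: x = √(2.7 × 10^-8 × 0.00157) = 6.51 × 10^-6 M
Check: 0.41% ionized — well under 5%, approximation valid.
pH = −log[H+] = −log(6.51 × 10^-6) = 5.19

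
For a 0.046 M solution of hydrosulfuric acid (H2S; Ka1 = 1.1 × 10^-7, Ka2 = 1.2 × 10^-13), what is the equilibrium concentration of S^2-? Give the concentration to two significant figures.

1.2 × 10^-13 M

First ionization gives [H+] ≈ [HS-] = 7.11 × 10^-5 M.
Second step: Ka2 = [H+][S^2-]/[HS-] ≈ [S^2-] (since [H+] ≈ [HS-]).
So [S^2-] ≈ Ka2.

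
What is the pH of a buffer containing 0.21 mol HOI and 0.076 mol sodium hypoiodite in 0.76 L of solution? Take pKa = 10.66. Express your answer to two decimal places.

Using pH = pKa + log([base]/[acid]) with [base]/[acid] = 0.076/0.21:
pH = 10.66 + (-0.441) = 10.22

pH = 10.22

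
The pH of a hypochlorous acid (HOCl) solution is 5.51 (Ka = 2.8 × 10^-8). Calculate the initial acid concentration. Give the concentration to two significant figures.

C₀ = 3.4 × 10^-4 M

[H+] = 10^(-5.51) = 3.09 × 10^-6 M = x
Ka = x²/(C₀ − x) ⇒ C₀ = x + x²/Ka
C₀ = 3.09 × 10^-6 + (3.09 × 10^-6)²/(2.8 × 10^-8) = 3.44 × 10^-4 M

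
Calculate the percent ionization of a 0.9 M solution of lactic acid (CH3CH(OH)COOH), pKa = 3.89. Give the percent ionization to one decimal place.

1.2%

CH3CH(OH)COOH ⇌ CH3CH(OH)COO- + H+; let x = [H+] at equilibrium.
Ka = 10^(−3.89) = 1.29 × 10^-4
x ≈ √(Ka·C₀) = √(1.29 × 10^-4 × 0.9) = 1.08 × 10^-2 M
Fraction ionized = 1.08 × 10^-2 / 0.9 = 0.0120 → 1.2%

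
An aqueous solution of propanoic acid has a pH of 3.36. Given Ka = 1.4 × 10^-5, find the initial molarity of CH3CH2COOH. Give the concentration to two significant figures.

[H+] = 10^(-3.36) = 4.37 × 10^-4 M = x
Ka = x²/(C₀ − x) ⇒ C₀ = x + x²/Ka
C₀ = 4.37 × 10^-4 + (4.37 × 10^-4)²/(1.4 × 10^-5) = 1.41 × 10^-2 M

C₀ = 1.4 × 10^-2 M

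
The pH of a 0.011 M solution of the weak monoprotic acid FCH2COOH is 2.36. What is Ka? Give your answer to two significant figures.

Ka = 2.9 × 10^-3

[H+] = 10^(-2.36) = 4.37 × 10^-3 M
At equilibrium [HA] = 0.011 − 4.37 × 10^-3 = 6.63 × 10^-3 M
Ka = [H+][A-]/[HA] = (4.37 × 10^-3)² / 6.63 × 10^-3 = 2.9 × 10^-3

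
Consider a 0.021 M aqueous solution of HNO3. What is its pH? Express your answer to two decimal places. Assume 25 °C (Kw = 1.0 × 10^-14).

HNO3 is a strong acid and dissociates completely, so [H+] = 0.021 M.
pH = -log(0.021) = 1.68

pH = 1.68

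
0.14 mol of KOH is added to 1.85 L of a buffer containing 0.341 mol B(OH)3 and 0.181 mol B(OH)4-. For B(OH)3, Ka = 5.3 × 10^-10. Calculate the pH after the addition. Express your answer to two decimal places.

pH = 9.48

OH- converts B(OH)3 to B(OH)4-: B(OH)3 → 0.201 mol, B(OH)4- → 0.321 mol.
pKa = −log(5.3 × 10^-10) = 9.276
Henderson–Hasselbalch with mole ratio 0.321/0.201: pH = 9.276 + (+0.203)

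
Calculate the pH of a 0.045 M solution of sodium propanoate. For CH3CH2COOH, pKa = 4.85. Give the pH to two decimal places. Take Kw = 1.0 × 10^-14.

pH = 8.75

CH3CH2COO- is the conjugate base of the weak acid CH3CH2COOH.
Ka = 10^(−4.85) = 1.41 × 10^-5
Kb = Kw/Ka = 1.0×10^-14 / 1.41 × 10^-5 = 7.09 × 10^-10
From the ICE table, Kb = [OH-]²/(0.045 − [OH-]) = 7.09 × 10^-10.
Since Kb ≪ C₀, [OH-] ≈ √(Kb·C₀) = 5.65 × 10^-6 M.
Check: 0.013% ionized — well under 5%, approximation valid.
pOH = 5.25, so pH = 14.00 − pOH = 8.75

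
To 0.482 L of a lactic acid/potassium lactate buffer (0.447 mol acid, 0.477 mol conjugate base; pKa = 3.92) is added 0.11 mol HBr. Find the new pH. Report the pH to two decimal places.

pH = 3.74

Added H+ converts CH3CH(OH)COO- to CH3CH(OH)COOH: CH3CH(OH)COOH → 0.557 mol, CH3CH(OH)COO- → 0.367 mol.
pH = pKa + log([A⁻]/[HA]) = 3.92 + log(0.367/0.557) = 3.92 -0.181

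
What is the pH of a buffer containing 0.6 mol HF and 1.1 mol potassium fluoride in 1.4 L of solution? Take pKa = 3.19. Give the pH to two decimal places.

pH = 3.45

Henderson–Hasselbalch: pH = pKa + log([F-]/[HF]) = 3.19 + log(1.1/0.6)
pH = 3.19 + (+0.263) = 3.45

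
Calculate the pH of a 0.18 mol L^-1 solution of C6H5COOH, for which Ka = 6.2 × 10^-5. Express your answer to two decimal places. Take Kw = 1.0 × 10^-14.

pH = 2.48

C6H5COOH ⇌ C6H5COO- + H+
From the ICE table, Ka = [H+]²/(0.18 − [H+]) = 6.2 × 10^-5.
Since Ka ≪ C₀, [H+] ≈ √(Ka·C₀) = 3.34 × 10^-3 M.
pH = −log[H+] = −log(3.34 × 10^-3) = 2.48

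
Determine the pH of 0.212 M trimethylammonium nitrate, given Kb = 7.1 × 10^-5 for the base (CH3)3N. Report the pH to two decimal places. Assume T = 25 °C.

(CH3)3NH+ is the conjugate acid of the weak base (CH3)3N.
Ka = Kw/Kb = 1.0×10^-14 / 7.1 × 10^-5 = 1.41 × 10^-10
Ka = x²/(0.212 − x) = 1.41 × 10^-10
Since Ka ≪ C₀, x ≈ √(Ka·C₀) = 5.47 × 10^-6 M.
(x/C₀ = 0.0026% < 5%, so the approximation holds.)
pH = −log(5.47 × 10^-6) = 5.26

pH = 5.26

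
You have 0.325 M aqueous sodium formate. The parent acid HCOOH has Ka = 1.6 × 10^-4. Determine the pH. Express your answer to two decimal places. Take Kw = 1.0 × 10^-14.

HCOO- is the conjugate base of the weak acid HCOOH.
Kb = Kw/Ka = 1.0×10^-14 / 1.6 × 10^-4 = 6.25 × 10^-11
Kb = x²/(0.325 − x) = 6.25 × 10^-11
Neglecting x in the denominator: x = √(6.25 × 10^-11 × 0.325) = 4.51 × 10^-6 M
pOH = 5.35, so pH = 14.00 − pOH = 8.65

pH = 8.65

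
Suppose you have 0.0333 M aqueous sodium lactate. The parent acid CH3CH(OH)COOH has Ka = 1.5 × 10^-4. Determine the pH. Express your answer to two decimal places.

CH3CH(OH)COO- is the conjugate base of the weak acid CH3CH(OH)COOH.
Kb = Kw/Ka = 1.0×10^-14 / 1.5 × 10^-4 = 6.67 × 10^-11
Let x = [OH-] at equilibrium. Kb = x²/(0.0333 − x).
Neglecting x in the denominator: x = √(6.67 × 10^-11 × 0.0333) = 1.49 × 10^-6 M
pOH = 5.83, so pH = 14.00 − pOH = 8.17

pH = 8.17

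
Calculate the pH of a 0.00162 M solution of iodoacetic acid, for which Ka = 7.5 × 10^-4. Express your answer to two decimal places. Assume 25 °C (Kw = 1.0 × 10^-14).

ICH2COOH ⇌ ICH2COO- + H+
Let x = [H+] at equilibrium. Ka = x²/(0.00162 − x).
x is not negligible relative to C₀; solve x² + 0.00075·x − 1.22e-06 = 0.
x = (−Ka + √(Ka² + 4·Ka·C₀))/2 = 7.89 × 10^-4 M
pH = −log[H+] = −log(7.89 × 10^-4) = 3.10

pH = 3.10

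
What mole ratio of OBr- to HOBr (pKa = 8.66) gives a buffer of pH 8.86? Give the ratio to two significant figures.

ratio = 1.6

pH = pKa + log(r) ⇒ log(r) = 8.86 − 8.66 = +0.20
r = [OBr-]/[HOBr] = 10^(+0.20) = 1.58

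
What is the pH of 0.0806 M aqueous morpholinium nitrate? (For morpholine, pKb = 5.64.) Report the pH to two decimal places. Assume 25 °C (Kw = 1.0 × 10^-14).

C4H8ONH2+ is the conjugate acid of the weak base C4H8ONH.
Kb = 10^(−5.64) = 2.29 × 10^-6
Ka = Kw/Kb = 1.0×10^-14 / 2.29 × 10^-6 = 4.37 × 10^-9
Ka = x²/(0.0806 − x) = 4.37 × 10^-9
Since Ka ≪ C₀, x ≈ √(Ka·C₀) = 1.88 × 10^-5 M.
(x/C₀ = 0.023% < 5%, so the approximation holds.)
pH = −log[H+] = −log(1.88 × 10^-5) = 4.73

pH = 4.73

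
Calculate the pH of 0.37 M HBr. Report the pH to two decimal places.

HBr is a strong acid and dissociates completely, so [H+] = 0.37 M.
pH = -log(0.37) = 0.43

pH = 0.43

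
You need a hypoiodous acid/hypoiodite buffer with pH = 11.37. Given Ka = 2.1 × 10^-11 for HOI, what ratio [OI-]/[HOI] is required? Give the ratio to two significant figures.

pKa = -log(2.1 × 10^-11) = 10.678
pH = pKa + log(r) ⇒ log(r) = 11.37 − 10.678 = +0.692
r = [OI-]/[HOI] = 10^(+0.692) = 4.92

ratio = 4.9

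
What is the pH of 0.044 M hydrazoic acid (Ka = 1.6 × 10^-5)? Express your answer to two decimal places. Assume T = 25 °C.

HN3 ⇌ N3- + H+
From the ICE table, Ka = [H+]²/(0.044 − [H+]) = 1.6 × 10^-5.
Neglecting [H+] in the denominator: [H+] = √(1.6 × 10^-5 × 0.044) = 8.39 × 10^-4 M
pH = −log(8.39 × 10^-4) = 3.08

pH = 3.08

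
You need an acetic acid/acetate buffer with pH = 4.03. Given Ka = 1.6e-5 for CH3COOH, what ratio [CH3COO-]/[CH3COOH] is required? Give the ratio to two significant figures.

pKa = -log(1.6 × 10^-5) = 4.796
pH = pKa + log(r) ⇒ log(r) = 4.03 − 4.796 = -0.766
r = [CH3COO-]/[CH3COOH] = 10^(-0.766) = 0.171

ratio = 0.17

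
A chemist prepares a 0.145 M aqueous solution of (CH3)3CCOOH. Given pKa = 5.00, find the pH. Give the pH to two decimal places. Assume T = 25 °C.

(CH3)3CCOOH ⇌ (CH3)3CCOO- + H+
Ka = 10^(−5.00) = 1.00 × 10^-5
Ka = [H+]²/(0.145 − [H+]) = 1.00 × 10^-5
Neglecting [H+] in the denominator: [H+] = √(1.00 × 10^-5 × 0.145) = 1.20 × 10^-3 M
pH = −log[H+] = −log(1.20 × 10^-3) = 2.92

pH = 2.92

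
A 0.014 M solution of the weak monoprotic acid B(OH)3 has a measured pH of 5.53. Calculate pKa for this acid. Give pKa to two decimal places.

[H+] = 10^(-5.53) = 2.95 × 10^-6 M
At equilibrium [HA] = 0.014 − 2.95 × 10^-6 = 1.40 × 10^-2 M
Ka = [H+][A-]/[HA] = (2.95 × 10^-6)² / 1.40 × 10^-2 = 6.22 × 10^-10
pKa = -log(6.22 × 10^-10) = 9.21

pKa = 9.21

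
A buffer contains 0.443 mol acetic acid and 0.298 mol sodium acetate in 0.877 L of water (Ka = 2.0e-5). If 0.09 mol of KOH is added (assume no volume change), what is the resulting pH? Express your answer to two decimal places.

OH- converts CH3COOH to CH3COO-: CH3COOH → 0.353 mol, CH3COO- → 0.388 mol.
pKa = −log(2.0 × 10^-5) = 4.699
pH = pKa + log(n_CH3COO-/n_CH3COOH) = 4.699 + log(0.388/0.353) = 4.699 + (+0.041)

pH = 4.74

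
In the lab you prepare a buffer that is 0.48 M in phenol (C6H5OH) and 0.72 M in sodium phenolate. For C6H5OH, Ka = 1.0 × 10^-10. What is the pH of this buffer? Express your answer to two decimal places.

pKa = −log(1.0 × 10^-10) = 10.000
Henderson–Hasselbalch: pH = pKa + log([C6H5O-]/[C6H5OH]) = 10.000 + log(0.72/0.48)
pH = 10.000 + (+0.176) = 10.18

pH = 10.18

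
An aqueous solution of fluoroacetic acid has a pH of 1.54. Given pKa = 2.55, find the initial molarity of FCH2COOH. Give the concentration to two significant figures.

C₀ = 3.2 × 10^-1 M

[H+] = 10^(-1.54) = 2.88 × 10^-2 M = x
Ka = 10^(−2.55) = 2.82 × 10^-3
Ka = x²/(C₀ − x) ⇒ C₀ = x + x²/Ka
C₀ = 2.88 × 10^-2 + (2.88 × 10^-2)²/(2.82 × 10^-3) = 3.23 × 10^-1 M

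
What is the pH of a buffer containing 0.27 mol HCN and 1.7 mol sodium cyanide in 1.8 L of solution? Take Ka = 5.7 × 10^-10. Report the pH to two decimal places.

pKa = −log(5.7 × 10^-10) = 9.244
Henderson–Hasselbalch: pH = pKa + log([CN-]/[HCN]) = 9.244 + log(1.7/0.27)
pH = 9.244 + (+0.799) = 10.04

pH = 10.04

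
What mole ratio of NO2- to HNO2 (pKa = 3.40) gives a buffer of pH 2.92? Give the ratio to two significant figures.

pH = pKa + log(r) ⇒ log(r) = 2.92 − 3.40 = -0.48
r = [NO2-]/[HNO2] = 10^(-0.48) = 0.331

ratio = 0.33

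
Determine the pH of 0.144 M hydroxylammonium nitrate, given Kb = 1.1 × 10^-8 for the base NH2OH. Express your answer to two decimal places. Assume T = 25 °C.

pH = 3.44

NH3OH+ is the conjugate acid of the weak base NH2OH.
Ka = Kw/Kb = 1.0×10^-14 / 1.1 × 10^-8 = 9.09 × 10^-7
Ka = x²/(0.144 − x) = 9.09 × 10^-7
Assume x ≪ 0.144: x ≈ √(9.09 × 10^-7 × 0.144) = 3.62 × 10^-4 M
pH = −log(3.62 × 10^-4) = 3.44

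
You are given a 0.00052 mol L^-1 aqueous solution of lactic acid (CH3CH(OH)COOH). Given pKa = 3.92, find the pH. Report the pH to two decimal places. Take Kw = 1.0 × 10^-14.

pH = 3.71

CH3CH(OH)COOH ⇌ CH3CH(OH)COO- + H+
Ka = 10^(−3.92) = 1.20 × 10^-4
From the ICE table, Ka = [H+]²/(0.00052 − [H+]) = 1.20 × 10^-4.
[H+] is not negligible relative to C₀; solve [H+]² + 0.00012·[H+] − 6.24e-08 = 0.
[H+] = [−0.00012 + √(0.00012² + 2.5e-07)]/2 = 1.97 × 10^-4 M
pH = −log(1.97 × 10^-4) = 3.71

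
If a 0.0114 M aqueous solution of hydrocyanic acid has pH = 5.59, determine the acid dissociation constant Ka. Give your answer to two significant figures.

Ka = 5.8 × 10^-10

[H+] = 10^(-5.59) = 2.57 × 10^-6 M
At equilibrium [HA] = 0.0114 − 2.57 × 10^-6 = 1.14 × 10^-2 M
Ka = [H+][A-]/[HA] = (2.57 × 10^-6)² / 1.14 × 10^-2 = 5.8 × 10^-10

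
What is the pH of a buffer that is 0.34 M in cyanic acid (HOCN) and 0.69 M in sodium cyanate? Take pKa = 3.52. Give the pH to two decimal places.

Henderson–Hasselbalch: pH = pKa + log([OCN-]/[HOCN]) = 3.52 + log(0.69/0.34)
pH = 3.52 + (+0.307) = 3.83

pH = 3.83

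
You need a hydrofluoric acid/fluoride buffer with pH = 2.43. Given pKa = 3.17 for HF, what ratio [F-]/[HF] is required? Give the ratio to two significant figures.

pH = pKa + log(r) ⇒ log(r) = 2.43 − 3.17 = -0.74
r = [F-]/[HF] = 10^(-0.74) = 0.182

ratio = 0.18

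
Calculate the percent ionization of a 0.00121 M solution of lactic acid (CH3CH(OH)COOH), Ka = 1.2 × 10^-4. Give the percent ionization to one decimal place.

26.9%

CH3CH(OH)COOH ⇌ CH3CH(OH)COO- + H+; let x = [H+] at equilibrium.
Solve x² + 0.00012x − 1.45e-07 = 0 → x = 3.26 × 10^-4 M
Fraction ionized = 3.26 × 10^-4 / 0.00121 = 0.2694 → 26.9%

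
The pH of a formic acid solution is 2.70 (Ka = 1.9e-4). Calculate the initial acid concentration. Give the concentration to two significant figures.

C₀ = 2.3 × 10^-2 M

[H+] = 10^(-2.70) = 2.00 × 10^-3 M = x
Ka = x²/(C₀ − x) ⇒ C₀ = x + x²/Ka
C₀ = 2.00 × 10^-3 + (2.00 × 10^-3)²/(1.9 × 10^-4) = 2.31 × 10^-2 M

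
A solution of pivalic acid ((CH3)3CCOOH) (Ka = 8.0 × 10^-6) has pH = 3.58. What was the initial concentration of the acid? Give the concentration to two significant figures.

C₀ = 8.9 × 10^-3 M

[H+] = 10^(-3.58) = 2.63 × 10^-4 M = x
Ka = x²/(C₀ − x) ⇒ C₀ = x + x²/Ka
C₀ = 2.63 × 10^-4 + (2.63 × 10^-4)²/(8.0 × 10^-6) = 8.91 × 10^-3 M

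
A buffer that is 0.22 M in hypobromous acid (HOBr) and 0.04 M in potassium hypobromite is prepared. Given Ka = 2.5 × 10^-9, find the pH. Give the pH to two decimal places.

pH = 7.86

pKa = −log(2.5 × 10^-9) = 8.602
Henderson–Hasselbalch: pH = pKa + log([OBr-]/[HOBr]) = 8.602 + log(0.04/0.22)
pH = 8.602 + (-0.740) = 7.86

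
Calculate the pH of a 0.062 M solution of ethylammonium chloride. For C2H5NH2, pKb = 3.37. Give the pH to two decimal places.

C2H5NH3+ is the conjugate acid of the weak base C2H5NH2.
Kb = 10^(−3.37) = 4.27 × 10^-4
Ka = Kw/Kb = 1.0×10^-14 / 4.27 × 10^-4 = 2.34 × 10^-11
Ka = x²/(0.062 − x) = 2.34 × 10^-11
Assume x ≪ 0.062: x ≈ √(2.34 × 10^-11 × 0.062) = 1.20 × 10^-6 M
Check: 0.0019% ionized — well under 5%, approximation valid.
pH = −log(1.20 × 10^-6) = 5.92

pH = 5.92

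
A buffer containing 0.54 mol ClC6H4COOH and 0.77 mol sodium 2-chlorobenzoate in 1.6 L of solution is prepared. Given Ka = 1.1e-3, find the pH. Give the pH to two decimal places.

pKa = −log(1.1 × 10^-3) = 2.959
Henderson–Hasselbalch: pH = pKa + log([ClC6H4COO-]/[ClC6H4COOH]) = 2.959 + log(0.77/0.54)
pH = 2.959 + (+0.154) = 3.11

pH = 3.11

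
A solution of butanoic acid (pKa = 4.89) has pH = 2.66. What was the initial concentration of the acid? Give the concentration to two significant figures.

[H+] = 10^(-2.66) = 2.19 × 10^-3 M = x
Ka = 10^(−4.89) = 1.29 × 10^-5
Ka = x²/(C₀ − x) ⇒ C₀ = x + x²/Ka
C₀ = 2.19 × 10^-3 + (2.19 × 10^-3)²/(1.29 × 10^-5) = 3.74 × 10^-1 M

C₀ = 3.7 × 10^-1 M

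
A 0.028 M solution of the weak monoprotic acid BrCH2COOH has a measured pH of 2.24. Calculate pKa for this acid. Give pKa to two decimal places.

pKa = 2.83

[H+] = 10^(-2.24) = 5.75 × 10^-3 M
At equilibrium [HA] = 0.028 − 5.75 × 10^-3 = 2.22 × 10^-2 M
Ka = [H+][A-]/[HA] = (5.75 × 10^-3)² / 2.22 × 10^-2 = 1.49 × 10^-3
pKa = -log(1.49 × 10^-3) = 2.83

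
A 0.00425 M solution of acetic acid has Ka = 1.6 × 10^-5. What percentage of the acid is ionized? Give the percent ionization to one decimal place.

6.0%

CH3COOH ⇌ CH3COO- + H+; let x = [H+] at equilibrium.
Ka = x²/(C₀ − x); solving the quadratic gives x = 2.53 × 10^-4 M.
% ionization = x/C₀ × 100% = 2.53 × 10^-4/0.00425 × 100% = 6.0%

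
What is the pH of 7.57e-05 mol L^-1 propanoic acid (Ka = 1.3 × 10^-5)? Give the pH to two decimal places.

CH3CH2COOH ⇌ CH3CH2COO- + H+
From the ICE table, Ka = x²/(7.57e-05 − x) = 1.3 × 10^-5.
The 5% rule fails; solving x² + Ka·x − Ka·C₀ = 0 exactly:
x = [−1.3e-05 + √(1.3e-05² + 3.94e-09)]/2 = 2.55 × 10^-5 M
pH = −log(2.55 × 10^-5) = 4.59

pH = 4.59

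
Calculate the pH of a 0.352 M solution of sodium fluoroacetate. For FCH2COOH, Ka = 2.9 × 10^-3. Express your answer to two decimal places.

pH = 8.04

FCH2COO- is the conjugate base of the weak acid FCH2COOH.
Kb = Kw/Ka = 1.0×10^-14 / 2.9 × 10^-3 = 3.45 × 10^-12
From the ICE table, Kb = [OH-]²/(0.352 − [OH-]) = 3.45 × 10^-12.
Since Kb ≪ C₀, [OH-] ≈ √(Kb·C₀) = 1.10 × 10^-6 M.
Check: 0.00031% ionized — well under 5%, approximation valid.
pOH = 5.96, so pH = 14.00 − pOH = 8.04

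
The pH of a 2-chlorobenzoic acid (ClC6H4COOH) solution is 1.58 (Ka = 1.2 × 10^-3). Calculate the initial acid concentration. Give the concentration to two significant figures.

[H+] = 10^(-1.58) = 2.63 × 10^-2 M = x
Ka = x²/(C₀ − x) ⇒ C₀ = x + x²/Ka
C₀ = 2.63 × 10^-2 + (2.63 × 10^-2)²/(1.2 × 10^-3) = 6.03 × 10^-1 M

C₀ = 6.0 × 10^-1 M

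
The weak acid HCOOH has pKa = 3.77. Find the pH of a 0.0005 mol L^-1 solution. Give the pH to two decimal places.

pH = 3.66

HCOOH ⇌ HCOO- + H+
Ka = 10^(−3.77) = 1.70 × 10^-4
Ka = [H+]²/(0.0005 − [H+]) = 1.70 × 10^-4
[H+] is not negligible relative to C₀; solve [H+]² + 0.00017·[H+] − 8.5e-08 = 0.
[H+] = (−Ka + √(Ka² + 4·Ka·C₀))/2 = 2.19 × 10^-4 M
pH = −log(2.19 × 10^-4) = 3.66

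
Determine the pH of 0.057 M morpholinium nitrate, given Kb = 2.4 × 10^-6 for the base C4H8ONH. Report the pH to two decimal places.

pH = 4.81

C4H8ONH2+ is the conjugate acid of the weak base C4H8ONH.
Ka = Kw/Kb = 1.0×10^-14 / 2.4 × 10^-6 = 4.17 × 10^-9
Ka = [H+]²/(0.057 − [H+]) = 4.17 × 10^-9
Neglecting [H+] in the denominator: [H+] = √(4.17 × 10^-9 × 0.057) = 1.54 × 10^-5 M
([H+]/C₀ = 0.027% < 5%, so the approximation holds.)
pH = −log[H+] = −log(1.54 × 10^-5) = 4.81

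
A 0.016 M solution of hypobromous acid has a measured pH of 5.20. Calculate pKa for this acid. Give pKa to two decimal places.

[H+] = 10^(-5.20) = 6.31 × 10^-6 M
At equilibrium [HA] = 0.016 − 6.31 × 10^-6 = 1.60 × 10^-2 M
Ka = [H+][A-]/[HA] = (6.31 × 10^-6)² / 1.60 × 10^-2 = 2.49 × 10^-9
pKa = -log(2.49 × 10^-9) = 8.60

pKa = 8.60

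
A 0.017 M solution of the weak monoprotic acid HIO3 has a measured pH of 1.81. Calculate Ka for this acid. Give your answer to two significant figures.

[H+] = 10^(-1.81) = 1.55 × 10^-2 M
At equilibrium [HA] = 0.017 − 1.55 × 10^-2 = 1.50 × 10^-3 M
Ka = [H+][A-]/[HA] = (1.55 × 10^-2)² / 1.50 × 10^-3 = 1.6 × 10^-1

Ka = 1.6 × 10^-1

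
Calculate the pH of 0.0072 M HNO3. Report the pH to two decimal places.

pH = 2.14

HNO3 is a strong acid and dissociates completely, so [H+] = 0.0072 M.
pH = -log(0.0072) = 2.14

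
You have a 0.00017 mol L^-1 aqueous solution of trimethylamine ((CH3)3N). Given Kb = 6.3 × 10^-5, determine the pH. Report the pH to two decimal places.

pH = 9.88

(CH3)3N + H2O ⇌ (CH3)3NH+ + OH-
From the ICE table, Kb = [OH-]²/(0.00017 − [OH-]) = 6.3 × 10^-5.
[OH-] is not negligible relative to C₀; solve [OH-]² + 6.3e-05·[OH-] − 1.07e-08 = 0.
[OH-] = (−Kb + √(Kb² + 4·Kb·C₀))/2 = 7.67 × 10^-5 M
pOH = 4.12, so pH = 14.00 − pOH = 9.88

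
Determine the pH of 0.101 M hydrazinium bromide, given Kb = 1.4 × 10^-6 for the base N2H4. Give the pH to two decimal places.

N2H5+ is the conjugate acid of the weak base N2H4.
Ka = Kw/Kb = 1.0×10^-14 / 1.4 × 10^-6 = 7.14 × 10^-9
Ka = [H+]²/(0.101 − [H+]) = 7.14 × 10^-9
Neglecting [H+] in the denominator: [H+] = √(7.14 × 10^-9 × 0.101) = 2.69 × 10^-5 M
pH = −log[H+] = −log(2.69 × 10^-5) = 4.57

pH = 4.57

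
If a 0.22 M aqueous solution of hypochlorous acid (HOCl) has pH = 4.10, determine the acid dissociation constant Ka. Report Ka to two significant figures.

[H+] = 10^(-4.10) = 7.94 × 10^-5 M
At equilibrium [HA] = 0.22 − 7.94 × 10^-5 = 2.20 × 10^-1 M
Ka = [H+][A-]/[HA] = (7.94 × 10^-5)² / 2.20 × 10^-1 = 2.9 × 10^-8

Ka = 2.9 × 10^-8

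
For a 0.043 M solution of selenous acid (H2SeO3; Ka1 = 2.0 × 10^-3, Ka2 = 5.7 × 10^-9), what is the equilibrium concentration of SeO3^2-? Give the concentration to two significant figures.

5.7 × 10^-9 M

First ionization gives [H+] ≈ [HSeO3-] = 8.33 × 10^-3 M.
Second step: Ka2 = [H+][SeO3^2-]/[HSeO3-] ≈ [SeO3^2-] (since [H+] ≈ [HSeO3-]).
So [SeO3^2-] ≈ Ka2.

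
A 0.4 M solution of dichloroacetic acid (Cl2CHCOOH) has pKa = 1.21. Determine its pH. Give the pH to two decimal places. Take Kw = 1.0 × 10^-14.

Cl2CHCOOH ⇌ Cl2CHCOO- + H+
Ka = 10^(−1.21) = 6.17 × 10^-2
Ka = [H+]²/(0.4 − [H+]) = 6.17 × 10^-2
Here C₀/Ka ≈ 6.48, so the small-[H+] approximation fails. Use the quadratic:
[H+] = [−0.0617 + √(0.0617² + 0.0987)]/2 = 1.29 × 10^-1 M
pH = −log(1.29 × 10^-1) = 0.89

pH = 0.89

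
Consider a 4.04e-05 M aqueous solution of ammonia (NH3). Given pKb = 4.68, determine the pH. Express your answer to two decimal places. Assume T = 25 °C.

NH3 + H2O ⇌ NH4+ + OH-
Kb = 10^(−4.68) = 2.09 × 10^-5
Kb = x²/(4.04e-05 − x) = 2.09 × 10^-5
Here C₀/Kb ≈ 1.93, so the small-x approximation fails. Use the quadratic:
x = (−Kb + √(Kb² + 4·Kb·C₀))/2 = 2.04 × 10^-5 M
pOH = −log(2.04 × 10^-5) = 4.69; pH = 14.00 − 4.69 = 9.31

pH = 9.31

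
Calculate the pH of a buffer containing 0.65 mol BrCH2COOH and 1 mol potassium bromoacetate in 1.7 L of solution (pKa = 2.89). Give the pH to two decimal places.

pH = pKa + log([A⁻]/[HA]) = 2.89 + log(1/0.65)
pH = 2.89 + (+0.187) = 3.08

pH = 3.08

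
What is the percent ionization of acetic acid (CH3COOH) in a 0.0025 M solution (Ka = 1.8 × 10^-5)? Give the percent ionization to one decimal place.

CH3COOH ⇌ CH3COO- + H+; let x = [H+] at equilibrium.
Ka = x²/(C₀ − x); solving the quadratic gives x = 2.03 × 10^-4 M.
% ionization = x/C₀ × 100% = 2.03 × 10^-4/0.0025 × 100% = 8.1%

8.1%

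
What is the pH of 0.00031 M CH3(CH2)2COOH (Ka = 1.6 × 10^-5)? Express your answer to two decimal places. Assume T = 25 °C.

pH = 4.20

CH3(CH2)2COOH ⇌ CH3(CH2)2COO- + H+
From the ICE table, Ka = x²/(0.00031 − x) = 1.6 × 10^-5.
Here C₀/Ka ≈ 19.4, so the small-x approximation fails. Use the quadratic:
x = [−1.6e-05 + √(1.6e-05² + 1.98e-08)]/2 = 6.29 × 10^-5 M
pH = −log[H+] = −log(6.29 × 10^-5) = 4.20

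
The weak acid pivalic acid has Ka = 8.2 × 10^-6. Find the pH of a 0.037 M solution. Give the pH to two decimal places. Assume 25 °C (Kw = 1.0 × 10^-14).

pH = 3.26

(CH3)3CCOOH ⇌ (CH3)3CCOO- + H+
From the ICE table, Ka = [H+]²/(0.037 − [H+]) = 8.2 × 10^-6.
Neglecting [H+] in the denominator: [H+] = √(8.2 × 10^-6 × 0.037) = 5.51 × 10^-4 M
Check: 1.5% ionized — well under 5%, approximation valid.
pH = −log(5.51 × 10^-4) = 3.26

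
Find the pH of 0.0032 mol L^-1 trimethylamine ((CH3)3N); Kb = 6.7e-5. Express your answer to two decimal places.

(CH3)3N + H2O ⇌ (CH3)3NH+ + OH-
From the ICE table, Kb = [OH-]²/(0.0032 − [OH-]) = 6.7 × 10^-5.
The 5% rule fails; solving [OH-]² + Kb·[OH-] − Kb·C₀ = 0 exactly:
[OH-] = (−Kb + √(Kb² + 4·Kb·C₀))/2 = 4.31 × 10^-4 M
pOH = 3.37, so pH = 14.00 − pOH = 10.63

pH = 10.63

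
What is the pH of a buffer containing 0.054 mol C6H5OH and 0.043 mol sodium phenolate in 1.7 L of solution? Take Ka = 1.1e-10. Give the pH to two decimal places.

pH = 9.86

pKa = −log(1.1 × 10^-10) = 9.959
pH = pKa + log([A⁻]/[HA]) = 9.959 + log(0.043/0.054)
pH = 9.959 + (-0.099) = 9.86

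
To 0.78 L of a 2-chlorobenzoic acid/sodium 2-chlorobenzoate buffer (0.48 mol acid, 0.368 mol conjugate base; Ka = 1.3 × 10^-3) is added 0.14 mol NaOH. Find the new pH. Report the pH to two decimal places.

OH- converts ClC6H4COOH to ClC6H4COO-: ClC6H4COOH → 0.34 mol, ClC6H4COO- → 0.508 mol.
pKa = −log(1.3 × 10^-3) = 2.886
pH = pKa + log([A⁻]/[HA]) = 2.886 + log(0.508/0.34) = 2.886 +0.174

pH = 3.06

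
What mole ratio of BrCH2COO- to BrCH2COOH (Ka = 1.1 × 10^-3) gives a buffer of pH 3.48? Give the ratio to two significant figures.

pKa = -log(1.1 × 10^-3) = 2.959
pH = pKa + log(r) ⇒ log(r) = 3.48 − 2.959 = +0.521
r = [BrCH2COO-]/[BrCH2COOH] = 10^(+0.521) = 3.32

ratio = 3.3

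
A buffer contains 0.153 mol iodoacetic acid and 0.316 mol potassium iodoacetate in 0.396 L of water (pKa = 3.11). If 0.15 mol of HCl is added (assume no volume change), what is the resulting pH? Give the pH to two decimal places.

Added H+ converts ICH2COO- to ICH2COOH: ICH2COOH → 0.303 mol, ICH2COO- → 0.166 mol.
Henderson–Hasselbalch with mole ratio 0.166/0.303: pH = 3.11 + (-0.261)

pH = 2.85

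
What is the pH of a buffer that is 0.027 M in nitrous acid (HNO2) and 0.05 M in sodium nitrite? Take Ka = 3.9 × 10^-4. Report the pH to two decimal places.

pKa = −log(3.9 × 10^-4) = 3.409
Using pH = pKa + log([base]/[acid]) with [base]/[acid] = 0.05/0.027:
pH = 3.409 + (+0.268) = 3.68

pH = 3.68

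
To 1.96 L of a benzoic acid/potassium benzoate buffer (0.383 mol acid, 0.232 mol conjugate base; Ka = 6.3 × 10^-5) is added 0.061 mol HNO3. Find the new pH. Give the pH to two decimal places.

pH = 3.79

Added H+ converts C6H5COO- to C6H5COOH: C6H5COOH → 0.444 mol, C6H5COO- → 0.171 mol.
pKa = −log(6.3 × 10^-5) = 4.201
pH = pKa + log([A⁻]/[HA]) = 4.201 + log(0.171/0.444) = 4.201 -0.414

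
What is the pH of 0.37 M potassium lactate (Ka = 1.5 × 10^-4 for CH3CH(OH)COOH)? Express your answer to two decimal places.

pH = 8.70

CH3CH(OH)COO- is the conjugate base of the weak acid CH3CH(OH)COOH.
Kb = Kw/Ka = 1.0×10^-14 / 1.5 × 10^-4 = 6.67 × 10^-11
Let x = [OH-] at equilibrium. Kb = x²/(0.37 − x).
Since Kb ≪ C₀, x ≈ √(Kb·C₀) = 4.97 × 10^-6 M.
(x/C₀ = 0.0013% < 5%, so the approximation holds.)
pOH = 5.30, so pH = 14.00 − pOH = 8.70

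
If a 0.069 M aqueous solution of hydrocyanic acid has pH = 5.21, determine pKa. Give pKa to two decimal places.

[H+] = 10^(-5.21) = 6.17 × 10^-6 M
At equilibrium [HA] = 0.069 − 6.17 × 10^-6 = 6.90 × 10^-2 M
Ka = [H+][A-]/[HA] = (6.17 × 10^-6)² / 6.90 × 10^-2 = 5.52 × 10^-10
pKa = -log(5.52 × 10^-10) = 9.26

pKa = 9.26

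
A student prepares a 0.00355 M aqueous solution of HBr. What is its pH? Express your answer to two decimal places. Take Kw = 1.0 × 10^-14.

pH = 2.45

HBr is a strong acid and dissociates completely, so [H+] = 0.00355 M.
pH = -log(0.00355) = 2.45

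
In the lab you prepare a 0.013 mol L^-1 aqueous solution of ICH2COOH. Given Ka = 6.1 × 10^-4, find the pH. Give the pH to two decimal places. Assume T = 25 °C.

pH = 2.60

ICH2COOH ⇌ ICH2COO- + H+
From the ICE table, Ka = [H+]²/(0.013 − [H+]) = 6.1 × 10^-4.
The 5% rule fails; solving [H+]² + Ka·[H+] − Ka·C₀ = 0 exactly:
[H+] = [−0.00061 + √(0.00061² + 3.17e-05)]/2 = 2.53 × 10^-3 M
pH = −log(2.53 × 10^-3) = 2.60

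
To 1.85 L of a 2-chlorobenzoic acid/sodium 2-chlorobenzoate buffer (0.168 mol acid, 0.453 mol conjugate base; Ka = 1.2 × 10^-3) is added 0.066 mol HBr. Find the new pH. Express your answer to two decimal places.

After neutralization: n(ClC6H4COOH) = 0.234 mol, n(ClC6H4COO-) = 0.387 mol.
pKa = −log(1.2 × 10^-3) = 2.921
Henderson–Hasselbalch with mole ratio 0.387/0.234: pH = 2.921 + (+0.218)

pH = 3.14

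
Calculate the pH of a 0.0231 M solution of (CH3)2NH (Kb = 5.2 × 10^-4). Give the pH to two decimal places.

(CH3)2NH + H2O ⇌ (CH3)2NH2+ + OH-
From the ICE table, Kb = x²/(0.0231 − x) = 5.2 × 10^-4.
Here C₀/Kb ≈ 44.4, so the small-x approximation fails. Use the quadratic:
x = (−Kb + √(Kb² + 4·Kb·C₀))/2 = 3.22 × 10^-3 M
pOH = −log(3.22 × 10^-3) = 2.49; pH = 14.00 − 2.49 = 11.51

pH = 11.51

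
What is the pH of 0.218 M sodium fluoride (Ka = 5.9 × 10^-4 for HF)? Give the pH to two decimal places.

pH = 8.28

F- is the conjugate base of the weak acid HF.
Kb = Kw/Ka = 1.0×10^-14 / 5.9 × 10^-4 = 1.69 × 10^-11
From the ICE table, Kb = x²/(0.218 − x) = 1.69 × 10^-11.
Neglecting x in the denominator: x = √(1.69 × 10^-11 × 0.218) = 1.92 × 10^-6 M
pOH = 5.72, so pH = 14.00 − pOH = 8.28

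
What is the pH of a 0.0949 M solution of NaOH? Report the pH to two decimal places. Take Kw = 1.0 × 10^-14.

pH = 12.98

NaOH is a strong base; [OH-] = 0.0949 M.
pOH = -log(0.0949) = 1.02
pH = 14.00 - 1.02 = 12.98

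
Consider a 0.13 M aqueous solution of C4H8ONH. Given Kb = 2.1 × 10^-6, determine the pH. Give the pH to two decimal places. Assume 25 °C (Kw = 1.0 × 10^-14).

pH = 10.72

C4H8ONH + H2O ⇌ C4H8ONH2+ + OH-
Let x = [OH-] at equilibrium. Kb = x²/(0.13 − x).
Neglecting x in the denominator: x = √(2.1 × 10^-6 × 0.13) = 5.22 × 10^-4 M
pOH = −log(5.22 × 10^-4) = 3.28; pH = 14.00 − 3.28 = 10.72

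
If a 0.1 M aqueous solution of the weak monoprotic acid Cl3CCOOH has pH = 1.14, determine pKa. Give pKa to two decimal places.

[H+] = 10^(-1.14) = 7.24 × 10^-2 M
At equilibrium [HA] = 0.1 − 7.24 × 10^-2 = 2.76 × 10^-2 M
Ka = [H+][A-]/[HA] = (7.24 × 10^-2)² / 2.76 × 10^-2 = 1.90 × 10^-1
pKa = -log(1.90 × 10^-1) = 0.72

pKa = 0.72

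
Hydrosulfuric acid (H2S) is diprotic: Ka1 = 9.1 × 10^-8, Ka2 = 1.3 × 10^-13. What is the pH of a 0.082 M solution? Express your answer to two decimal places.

pH = 4.06

Since Ka1 ≫ Ka2, the first ionization dominates [H+].
Ka1 = x²/(0.082 − x) = 9.1 × 10^-8
x ≈ √(9.1 × 10^-8 × 0.082) = 8.64 × 10^-5 M
pH = −log(8.64 × 10^-5) = 4.06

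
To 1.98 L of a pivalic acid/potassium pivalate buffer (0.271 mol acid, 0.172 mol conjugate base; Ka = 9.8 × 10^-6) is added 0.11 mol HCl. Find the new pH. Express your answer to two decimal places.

After neutralization: n((CH3)3CCOOH) = 0.381 mol, n((CH3)3CCOO-) = 0.062 mol.
pKa = −log(9.8 × 10^-6) = 5.009
pH = pKa + log(n_(CH3)3CCOO-/n_(CH3)3CCOOH) = 5.009 + log(0.062/0.381) = 5.009 + (-0.789)

pH = 4.22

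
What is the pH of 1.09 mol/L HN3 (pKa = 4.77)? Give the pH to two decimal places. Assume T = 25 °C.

HN3 ⇌ N3- + H+
Ka = 10^(−4.77) = 1.70 × 10^-5
Ka = [H+]²/(1.09 − [H+]) = 1.70 × 10^-5
Since Ka ≪ C₀, [H+] ≈ √(Ka·C₀) = 4.30 × 10^-3 M.
Check: 0.39% ionized — well under 5%, approximation valid.
pH = −log[H+] = −log(4.30 × 10^-3) = 2.37

pH = 2.37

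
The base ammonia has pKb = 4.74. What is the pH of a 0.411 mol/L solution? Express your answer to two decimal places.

pH = 11.44

NH3 + H2O ⇌ NH4+ + OH-
Kb = 10^(−4.74) = 1.82 × 10^-5
Kb = [OH-]²/(0.411 − [OH-]) = 1.82 × 10^-5
Neglecting [OH-] in the denominator: [OH-] = √(1.82 × 10^-5 × 0.411) = 2.73 × 10^-3 M
Check: 0.67% ionized — well under 5%, approximation valid.
pOH = 2.56, so pH = 14.00 − pOH = 11.44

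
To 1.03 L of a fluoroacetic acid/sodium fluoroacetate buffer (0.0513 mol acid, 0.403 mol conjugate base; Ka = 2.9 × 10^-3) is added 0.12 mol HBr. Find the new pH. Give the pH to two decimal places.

pH = 2.76

After neutralization: n(FCH2COOH) = 0.171 mol, n(FCH2COO-) = 0.283 mol.
pKa = −log(2.9 × 10^-3) = 2.538
pH = pKa + log([A⁻]/[HA]) = 2.538 + log(0.283/0.171) = 2.538 +0.219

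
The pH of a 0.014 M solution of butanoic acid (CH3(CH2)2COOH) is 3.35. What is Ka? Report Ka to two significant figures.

[H+] = 10^(-3.35) = 4.47 × 10^-4 M
At equilibrium [HA] = 0.014 − 4.47 × 10^-4 = 1.36 × 10^-2 M
Ka = [H+][A-]/[HA] = (4.47 × 10^-4)² / 1.36 × 10^-2 = 1.5 × 10^-5

Ka = 1.5 × 10^-5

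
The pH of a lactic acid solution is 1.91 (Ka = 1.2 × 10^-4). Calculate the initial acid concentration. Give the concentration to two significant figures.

C₀ = 1.3 M

[H+] = 10^(-1.91) = 1.23 × 10^-2 M = x
Ka = x²/(C₀ − x) ⇒ C₀ = x + x²/Ka
C₀ = 1.23 × 10^-2 + (1.23 × 10^-2)²/(1.2 × 10^-4) = 1.27 M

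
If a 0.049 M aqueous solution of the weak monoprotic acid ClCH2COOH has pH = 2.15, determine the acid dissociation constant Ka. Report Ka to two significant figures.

Ka = 1.2 × 10^-3

[H+] = 10^(-2.15) = 7.08 × 10^-3 M
At equilibrium [HA] = 0.049 − 7.08 × 10^-3 = 4.19 × 10^-2 M
Ka = [H+][A-]/[HA] = (7.08 × 10^-3)² / 4.19 × 10^-2 = 1.2 × 10^-3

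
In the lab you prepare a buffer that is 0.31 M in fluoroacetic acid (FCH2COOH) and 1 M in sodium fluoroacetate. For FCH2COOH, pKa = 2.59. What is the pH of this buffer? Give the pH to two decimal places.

pH = 3.10

pH = pKa + log([A⁻]/[HA]) = 2.59 + log(1/0.31)
pH = 2.59 + (+0.509) = 3.10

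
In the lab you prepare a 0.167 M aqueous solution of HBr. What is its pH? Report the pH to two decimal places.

HBr is a strong acid and dissociates completely, so [H+] = 0.167 M.
pH = -log(0.167) = 0.78

pH = 0.78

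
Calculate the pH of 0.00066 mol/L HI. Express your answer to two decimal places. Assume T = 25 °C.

pH = 3.18

HI is a strong acid and dissociates completely, so [H+] = 0.00066 M.
pH = -log(0.00066) = 3.18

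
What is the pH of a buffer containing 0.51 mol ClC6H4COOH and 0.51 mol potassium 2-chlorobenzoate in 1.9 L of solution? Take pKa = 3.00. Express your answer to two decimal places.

Using pH = pKa + log([base]/[acid]) with [base]/[acid] = 0.51/0.51:
pH = 3.00 + (+0.000) = 3.00

pH = 3.00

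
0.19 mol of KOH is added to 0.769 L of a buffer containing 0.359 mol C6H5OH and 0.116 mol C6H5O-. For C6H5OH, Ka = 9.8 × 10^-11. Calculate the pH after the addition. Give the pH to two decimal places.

OH- converts C6H5OH to C6H5O-: C6H5OH → 0.169 mol, C6H5O- → 0.306 mol.
pKa = −log(9.8 × 10^-11) = 10.009
pH = pKa + log(n_C6H5O-/n_C6H5OH) = 10.009 + log(0.306/0.169) = 10.009 + (+0.258)

pH = 10.27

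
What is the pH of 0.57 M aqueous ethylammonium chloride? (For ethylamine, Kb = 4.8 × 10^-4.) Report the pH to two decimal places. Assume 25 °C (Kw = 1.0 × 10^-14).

pH = 5.46

C2H5NH3+ is the conjugate acid of the weak base C2H5NH2.
Ka = Kw/Kb = 1.0×10^-14 / 4.8 × 10^-4 = 2.08 × 10^-11
From the ICE table, Ka = x²/(0.57 − x) = 2.08 × 10^-11.
Since Ka ≪ C₀, x ≈ √(Ka·C₀) = 3.44 × 10^-6 M.
(x/C₀ = 0.0006% < 5%, so the approximation holds.)
pH = −log[H+] = −log(3.44 × 10^-6) = 5.46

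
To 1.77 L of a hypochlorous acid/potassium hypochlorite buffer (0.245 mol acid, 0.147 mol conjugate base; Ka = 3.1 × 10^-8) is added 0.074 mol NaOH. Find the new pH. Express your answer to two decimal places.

OH- converts HOCl to OCl-: HOCl → 0.171 mol, OCl- → 0.221 mol.
pKa = −log(3.1 × 10^-8) = 7.509
pH = pKa + log([A⁻]/[HA]) = 7.509 + log(0.221/0.171) = 7.509 +0.111

pH = 7.62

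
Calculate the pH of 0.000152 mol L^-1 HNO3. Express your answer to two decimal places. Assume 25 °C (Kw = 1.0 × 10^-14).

HNO3 is a strong acid and dissociates completely, so [H+] = 0.000152 M.
pH = -log(0.000152) = 3.82

pH = 3.82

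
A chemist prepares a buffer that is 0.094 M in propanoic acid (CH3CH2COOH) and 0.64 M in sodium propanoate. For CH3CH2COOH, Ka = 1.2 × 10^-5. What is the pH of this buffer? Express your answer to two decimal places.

pKa = −log(1.2 × 10^-5) = 4.921
pH = pKa + log([A⁻]/[HA]) = 4.921 + log(0.64/0.094)
pH = 4.921 + (+0.833) = 5.75

pH = 5.75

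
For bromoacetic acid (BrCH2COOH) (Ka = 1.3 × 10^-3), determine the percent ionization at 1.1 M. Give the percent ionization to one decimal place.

BrCH2COOH ⇌ BrCH2COO- + H+; let x = [H+] at equilibrium.
x ≈ √(Ka·C₀) = √(1.3 × 10^-3 × 1.1) = 3.78 × 10^-2 M
% ionization = x/C₀ × 100% = 3.78 × 10^-2/1.1 × 100% = 3.4%

3.4%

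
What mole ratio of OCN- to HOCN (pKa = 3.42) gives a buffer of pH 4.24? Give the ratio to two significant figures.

ratio = 6.6

pH = pKa + log(r) ⇒ log(r) = 4.24 − 3.42 = +0.82
r = [OCN-]/[HOCN] = 10^(+0.82) = 6.61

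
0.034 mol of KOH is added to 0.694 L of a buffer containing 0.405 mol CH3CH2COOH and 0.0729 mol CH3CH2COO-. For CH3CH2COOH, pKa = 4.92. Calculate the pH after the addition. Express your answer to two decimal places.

pH = 4.38

OH- converts CH3CH2COOH to CH3CH2COO-: CH3CH2COOH → 0.371 mol, CH3CH2COO- → 0.107 mol.
Henderson–Hasselbalch with mole ratio 0.107/0.371: pH = 4.92 + (-0.540)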